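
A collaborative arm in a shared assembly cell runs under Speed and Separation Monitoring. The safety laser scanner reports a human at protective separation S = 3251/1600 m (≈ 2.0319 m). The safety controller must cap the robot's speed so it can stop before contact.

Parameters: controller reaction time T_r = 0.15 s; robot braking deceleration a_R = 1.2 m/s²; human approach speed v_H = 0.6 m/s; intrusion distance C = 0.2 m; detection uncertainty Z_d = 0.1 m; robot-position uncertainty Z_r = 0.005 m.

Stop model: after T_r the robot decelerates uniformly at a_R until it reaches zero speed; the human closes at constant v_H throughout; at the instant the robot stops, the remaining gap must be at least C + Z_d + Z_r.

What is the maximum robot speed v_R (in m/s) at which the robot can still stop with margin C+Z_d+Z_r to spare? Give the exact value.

at the boundary: (5/12)·v² + (13/20)·v + (-2619/1600) = 0
  disc = (13/20)² − 4·(5/12)·(-2619/1600) = 5041/1600 ; √disc = 71/40
  v_R = (−(13/20) + 71/40) / (2·(5/12)) = 27/20 m/s
check:
T_s = v_R/a_R = (27/20)/(6/5) = 1.1250 s
reaction-phase robot travel = 1.3500·0.1500 = 0.2025 m
robot covers 1.3500·1.1250 − ½·1.2000·1.1250² = 0.7594 m while stopping
human closes 0.6000·1.2750 = 0.7650 m
margins: 0.2000+0.1000+0.0050 = 0.3050 m
sum ≈ 0.2025+0.7594+0.7650+0.3050 ≈ 2.0319 m = S ✓

v_R_max = 27/20 m/s = 1.3500 m/s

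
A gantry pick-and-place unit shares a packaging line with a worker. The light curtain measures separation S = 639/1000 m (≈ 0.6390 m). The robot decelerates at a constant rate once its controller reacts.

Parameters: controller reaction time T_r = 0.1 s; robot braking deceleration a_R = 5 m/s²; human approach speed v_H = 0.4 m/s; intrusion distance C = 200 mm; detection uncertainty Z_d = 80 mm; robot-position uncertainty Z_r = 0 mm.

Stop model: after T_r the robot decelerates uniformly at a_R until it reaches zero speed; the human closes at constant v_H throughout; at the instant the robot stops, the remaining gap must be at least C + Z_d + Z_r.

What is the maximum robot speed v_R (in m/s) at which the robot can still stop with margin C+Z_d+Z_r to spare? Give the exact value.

v_R_max = 11/10 m/s = 1.1000 m/s

at the boundary: (1/10)·v² + (9/50)·v + (-319/1000) = 0
  disc = (9/50)² − 4·(1/10)·(-319/1000) = 4/25 ; √disc = 2/5
  v_R = (−(9/50) + 2/5) / (2·(1/10)) = 11/10 m/s
check:
braking lasts T_s = (11/10)/5 = 0.2200 s
robot in T_r: 1.1000·0.1000 = 0.1100 m
braking distance = 1.1000²/(2·5.0000) = 0.1210 m
person approaches 0.4000·(0.1000+0.2200) = 0.1280 m
C+Z_d+Z_r = 0.2000+0.0800+0.0000 = 0.2800 m
sum ≈ 0.1100+0.1210+0.1280+0.2800 ≈ 0.6390 m = S ✓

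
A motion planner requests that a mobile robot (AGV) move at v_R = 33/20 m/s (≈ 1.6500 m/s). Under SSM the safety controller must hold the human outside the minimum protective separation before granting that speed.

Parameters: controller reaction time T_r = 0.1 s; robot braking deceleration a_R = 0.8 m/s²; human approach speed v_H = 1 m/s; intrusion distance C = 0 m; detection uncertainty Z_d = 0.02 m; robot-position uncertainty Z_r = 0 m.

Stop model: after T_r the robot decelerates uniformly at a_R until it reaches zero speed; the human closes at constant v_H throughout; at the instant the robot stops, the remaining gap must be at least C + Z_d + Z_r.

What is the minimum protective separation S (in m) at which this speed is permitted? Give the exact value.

S_min = 12957/3200 m = 4.0491 m

T_s = v_R/a_R = (33/20)/(4/5) = 2.0625 s
reaction-phase robot travel = 1.6500·0.1000 = 0.1650 m
robot under decel: 1.6500²/(2·0.8000) = 1.7016 m
person approaches 1.0000·(0.1000+2.0625) = 2.1625 m
C+Z_d+Z_r = 0.0000+0.0200+0.0000 = 0.0200 m
S_min ≈ 0.1650+1.7016+2.1625+0.0200  ⇒  S_min = 12957/3200 m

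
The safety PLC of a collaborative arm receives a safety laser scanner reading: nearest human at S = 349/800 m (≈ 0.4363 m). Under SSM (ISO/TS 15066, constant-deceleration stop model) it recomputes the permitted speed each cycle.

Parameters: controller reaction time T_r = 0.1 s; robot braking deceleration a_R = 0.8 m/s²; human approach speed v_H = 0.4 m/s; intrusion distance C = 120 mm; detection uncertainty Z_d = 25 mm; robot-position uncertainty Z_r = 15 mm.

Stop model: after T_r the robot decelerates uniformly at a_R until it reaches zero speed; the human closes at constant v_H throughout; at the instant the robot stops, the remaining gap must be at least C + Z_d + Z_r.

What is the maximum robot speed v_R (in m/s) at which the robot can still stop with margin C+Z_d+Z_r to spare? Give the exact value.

v_R_max = 3/10 m/s = 0.3000 m/s

collect terms ⇒ (5/8)·v_R² + (3/5)·v_R + (-189/800) = 0
  disc = (3/5)² − 4·(5/8)·(-189/800) = 1521/1600 ; √disc = 39/40
  v_R = (−(3/5) + 39/40) / (2·(5/8)) = 3/10 m/s
check:
T_s = v_R/a_R = (3/10)/(4/5) = 0.3750 s
reaction-phase robot travel = 0.3000·0.1000 = 0.0300 m
robot covers 0.3000·0.3750 − ½·0.8000·0.3750² = 0.0563 m while stopping
human over T_r+T_s: 0.4000·(0.1000+0.3750) = 0.1900 m
margins: 0.1200+0.0250+0.0150 = 0.1600 m
sum ≈ 0.0300+0.0563+0.1900+0.1600 ≈ 0.4363 m = S ✓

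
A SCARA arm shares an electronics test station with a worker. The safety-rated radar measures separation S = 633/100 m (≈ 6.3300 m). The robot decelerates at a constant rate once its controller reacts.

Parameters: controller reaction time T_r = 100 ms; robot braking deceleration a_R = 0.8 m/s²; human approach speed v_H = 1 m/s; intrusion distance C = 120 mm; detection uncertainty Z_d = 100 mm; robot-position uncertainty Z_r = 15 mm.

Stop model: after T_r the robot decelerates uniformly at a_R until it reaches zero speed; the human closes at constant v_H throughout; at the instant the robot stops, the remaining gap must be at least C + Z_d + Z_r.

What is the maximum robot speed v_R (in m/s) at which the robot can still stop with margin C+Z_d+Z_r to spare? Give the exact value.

v_R_max = 11/5 m/s = 2.2000 m/s

collect terms ⇒ (5/8)·v_R² + (27/20)·v_R + (-1199/200) = 0
  disc = (27/20)² − 4·(5/8)·(-1199/200) = 1681/100 ; √disc = 41/10
  v_R = (−(27/20) + 41/10) / (2·(5/8)) = 11/5 m/s
check:
braking lasts T_s = (11/5)/(4/5) = 2.7500 s
robot covers v_R·T_r = 2.2000·0.1000 = 0.2200 m before braking
braking distance = 2.2000²/(2·0.8000) = 3.0250 m
person approaches 1.0000·(0.1000+2.7500) = 2.8500 m
C+Z_d+Z_r = 0.1200+0.1000+0.0150 = 0.2350 m
sum ≈ 0.2200+3.0250+2.8500+0.2350 ≈ 6.3300 m = S ✓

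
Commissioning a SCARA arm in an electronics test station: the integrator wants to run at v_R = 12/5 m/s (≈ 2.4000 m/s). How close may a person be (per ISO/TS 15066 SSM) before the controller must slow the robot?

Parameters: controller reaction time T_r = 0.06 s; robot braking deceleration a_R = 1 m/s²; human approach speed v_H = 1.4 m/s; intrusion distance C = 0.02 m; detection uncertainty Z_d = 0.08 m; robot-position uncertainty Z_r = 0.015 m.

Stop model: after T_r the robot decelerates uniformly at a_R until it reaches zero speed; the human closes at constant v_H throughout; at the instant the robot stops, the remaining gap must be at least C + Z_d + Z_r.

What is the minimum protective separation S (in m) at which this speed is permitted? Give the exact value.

S_min = 6583/1000 m = 6.5830 m

stop time T_s = (12/5)/1 = 2.4000 s
reaction-phase robot travel = 2.4000·0.0600 = 0.1440 m
robot under decel: 2.4000²/(2·1.0000) = 2.8800 m
human closes 1.4000·2.4600 = 3.4440 m
C+Z_d+Z_r = 0.0200+0.0800+0.0150 = 0.1150 m
S_min ≈ 0.1440+2.8800+3.4440+0.1150  ⇒  S_min = 6583/1000 m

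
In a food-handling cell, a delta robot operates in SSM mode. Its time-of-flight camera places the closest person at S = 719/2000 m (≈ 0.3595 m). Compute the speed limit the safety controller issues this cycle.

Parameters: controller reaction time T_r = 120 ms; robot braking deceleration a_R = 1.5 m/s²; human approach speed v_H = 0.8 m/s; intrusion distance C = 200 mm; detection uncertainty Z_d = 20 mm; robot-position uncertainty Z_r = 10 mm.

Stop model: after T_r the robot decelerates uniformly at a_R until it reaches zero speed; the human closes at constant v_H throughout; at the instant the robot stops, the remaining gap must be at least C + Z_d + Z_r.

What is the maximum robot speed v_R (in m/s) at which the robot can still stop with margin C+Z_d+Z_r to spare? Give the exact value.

at the boundary: (1/3)·v² + (49/75)·v + (-67/2000) = 0
  disc = (49/75)² − 4·(1/3)·(-67/2000) = 10609/22500 ; √disc = 103/150
  v_R = (−(49/75) + 103/150) / (2·(1/3)) = 1/20 m/s
check:
stop time T_s = (1/20)/(3/2) = 0.0333 s
robot in T_r: 0.0500·0.1200 = 0.0060 m
robot covers 0.0500·0.0333 − ½·1.5000·0.0333² = 0.0008 m while stopping
person approaches 0.8000·(0.1200+0.0333) = 0.1227 m
C+Z_d+Z_r = 0.2000+0.0200+0.0100 = 0.2300 m
sum ≈ 0.0060+0.0008+0.1227+0.2300 ≈ 0.3595 m = S ✓

v_R_max = 1/20 m/s = 0.0500 m/s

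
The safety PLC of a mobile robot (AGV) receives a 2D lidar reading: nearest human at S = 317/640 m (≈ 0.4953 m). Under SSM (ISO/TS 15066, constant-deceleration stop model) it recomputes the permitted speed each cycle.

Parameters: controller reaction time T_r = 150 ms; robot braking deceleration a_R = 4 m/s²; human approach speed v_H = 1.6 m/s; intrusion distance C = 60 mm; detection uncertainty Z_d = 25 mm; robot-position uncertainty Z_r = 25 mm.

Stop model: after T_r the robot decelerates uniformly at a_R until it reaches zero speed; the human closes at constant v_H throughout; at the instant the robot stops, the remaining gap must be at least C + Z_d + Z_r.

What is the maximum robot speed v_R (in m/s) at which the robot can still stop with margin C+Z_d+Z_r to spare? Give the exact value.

v_R_max = 1/4 m/s = 0.2500 m/s

at the boundary: (1/8)·v² + (11/20)·v + (-93/640) = 0
  disc = (11/20)² − 4·(1/8)·(-93/640) = 2401/6400 ; √disc = 49/80
  v_R = (−(11/20) + 49/80) / (2·(1/8)) = 1/4 m/s
check:
T_s = v_R/a_R = (1/4)/4 = 0.0625 s
robot in T_r: 0.2500·0.1500 = 0.0375 m
robot covers 0.2500·0.0625 − ½·4.0000·0.0625² = 0.0078 m while stopping
human over T_r+T_s: 1.6000·(0.1500+0.0625) = 0.3400 m
residual clearance needed = 0.0600+0.0250+0.0250 = 0.1100 m
sum ≈ 0.0375+0.0078+0.3400+0.1100 ≈ 0.4953 m = S ✓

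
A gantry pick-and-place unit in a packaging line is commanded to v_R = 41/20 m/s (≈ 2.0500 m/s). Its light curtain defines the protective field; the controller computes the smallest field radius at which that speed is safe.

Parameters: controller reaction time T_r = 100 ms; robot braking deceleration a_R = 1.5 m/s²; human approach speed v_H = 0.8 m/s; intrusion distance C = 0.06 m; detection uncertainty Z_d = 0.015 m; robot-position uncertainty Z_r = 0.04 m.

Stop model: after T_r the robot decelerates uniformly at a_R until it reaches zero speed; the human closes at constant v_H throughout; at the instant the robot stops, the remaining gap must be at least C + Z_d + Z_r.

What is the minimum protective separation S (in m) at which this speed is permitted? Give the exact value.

S_min = 3473/1200 m = 2.8942 m

stop time T_s = (41/20)/(3/2) = 1.3667 s
robot in T_r: 2.0500·0.1000 = 0.2050 m
robot under decel: 2.0500²/(2·1.5000) = 1.4008 m
person approaches 0.8000·(0.1000+1.3667) = 1.1733 m
C+Z_d+Z_r = 0.0600+0.0150+0.0400 = 0.1150 m
S_min ≈ 0.2050+1.4008+1.1733+0.1150  ⇒  S_min = 3473/1200 m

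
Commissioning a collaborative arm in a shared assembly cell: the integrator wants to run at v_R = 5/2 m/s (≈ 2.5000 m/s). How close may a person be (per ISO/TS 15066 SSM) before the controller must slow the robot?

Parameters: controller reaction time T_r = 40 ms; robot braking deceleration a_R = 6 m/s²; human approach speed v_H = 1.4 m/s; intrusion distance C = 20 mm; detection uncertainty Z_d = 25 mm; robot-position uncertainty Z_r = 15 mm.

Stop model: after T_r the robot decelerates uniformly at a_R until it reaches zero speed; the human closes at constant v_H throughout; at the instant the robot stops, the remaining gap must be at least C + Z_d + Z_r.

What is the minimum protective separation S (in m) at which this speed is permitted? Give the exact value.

S_min = 7921/6000 m = 1.3202 m

T_s = v_R/a_R = (5/2)/6 = 0.4167 s
reaction-phase robot travel = 2.5000·0.0400 = 0.1000 m
robot under decel: 2.5000²/(2·6.0000) = 0.5208 m
person approaches 1.4000·(0.0400+0.4167) = 0.6393 m
C+Z_d+Z_r = 0.0200+0.0250+0.0150 = 0.0600 m
S_min ≈ 0.1000+0.5208+0.6393+0.0600  ⇒  S_min = 7921/6000 m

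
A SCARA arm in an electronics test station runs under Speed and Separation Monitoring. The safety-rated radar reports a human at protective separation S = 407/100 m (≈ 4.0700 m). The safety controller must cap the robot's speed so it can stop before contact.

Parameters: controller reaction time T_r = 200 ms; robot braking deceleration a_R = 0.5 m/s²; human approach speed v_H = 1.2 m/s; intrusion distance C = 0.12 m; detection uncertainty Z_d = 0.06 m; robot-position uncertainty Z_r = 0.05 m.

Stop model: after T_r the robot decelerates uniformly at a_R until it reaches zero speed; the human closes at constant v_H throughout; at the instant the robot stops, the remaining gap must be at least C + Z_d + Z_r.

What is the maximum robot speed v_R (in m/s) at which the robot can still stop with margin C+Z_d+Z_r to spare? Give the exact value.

quadratic (1)·v² + (13/5)·v + (-18/5) = 0
  disc = (13/5)² − 4·(1)·(-18/5) = 529/25 ; √disc = 23/5
  v_R = (−(13/5) + 23/5) / (2·(1)) = 1 m/s
check:
T_s = v_R/a_R = 1/(1/2) = 2.0000 s
robot covers v_R·T_r = 1.0000·0.2000 = 0.2000 m before braking
braking distance = 1.0000²/(2·0.5000) = 1.0000 m
human closes 1.2000·2.2000 = 2.6400 m
residual clearance needed = 0.1200+0.0600+0.0500 = 0.2300 m
sum ≈ 0.2000+1.0000+2.6400+0.2300 ≈ 4.0700 m = S ✓

v_R_max = 1 m/s = 1.0000 m/s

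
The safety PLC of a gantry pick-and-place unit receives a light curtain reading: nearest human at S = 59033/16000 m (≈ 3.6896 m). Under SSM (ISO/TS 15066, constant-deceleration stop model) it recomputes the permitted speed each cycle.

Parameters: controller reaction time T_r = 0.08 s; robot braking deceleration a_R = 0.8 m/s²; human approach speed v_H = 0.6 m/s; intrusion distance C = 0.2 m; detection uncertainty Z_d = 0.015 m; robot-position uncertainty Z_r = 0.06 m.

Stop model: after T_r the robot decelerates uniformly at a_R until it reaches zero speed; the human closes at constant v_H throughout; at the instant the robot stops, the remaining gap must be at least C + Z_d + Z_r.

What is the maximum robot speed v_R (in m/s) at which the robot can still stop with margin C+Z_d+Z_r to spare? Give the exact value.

quadratic (5/8)·v² + (83/100)·v + (-10773/3200) = 0
  disc = (83/100)² − 4·(5/8)·(-10773/3200) = 1456849/160000 ; √disc = 1207/400
  v_R = (−(83/100) + 1207/400) / (2·(5/8)) = 7/4 m/s
check:
stop time T_s = (7/4)/(4/5) = 2.1875 s
robot in T_r: 1.7500·0.0800 = 0.1400 m
robot covers 1.7500·2.1875 − ½·0.8000·2.1875² = 1.9141 m while stopping
human closes 0.6000·2.2675 = 1.3605 m
C+Z_d+Z_r = 0.2000+0.0150+0.0600 = 0.2750 m
sum ≈ 0.1400+1.9141+1.3605+0.2750 ≈ 3.6896 m = S ✓

v_R_max = 7/4 m/s = 1.7500 m/s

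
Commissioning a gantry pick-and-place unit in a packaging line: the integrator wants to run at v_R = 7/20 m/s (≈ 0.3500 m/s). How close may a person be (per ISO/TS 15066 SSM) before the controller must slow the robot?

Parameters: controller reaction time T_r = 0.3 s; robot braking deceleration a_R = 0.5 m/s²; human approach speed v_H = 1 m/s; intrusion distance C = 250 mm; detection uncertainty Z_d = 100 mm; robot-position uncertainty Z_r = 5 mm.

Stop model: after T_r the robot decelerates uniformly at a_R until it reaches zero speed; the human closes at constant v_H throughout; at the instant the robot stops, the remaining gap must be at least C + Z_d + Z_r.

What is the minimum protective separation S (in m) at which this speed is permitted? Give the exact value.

S_min = 633/400 m = 1.5825 m

T_s = v_R/a_R = (7/20)/(1/2) = 0.7000 s
robot covers v_R·T_r = 0.3500·0.3000 = 0.1050 m before braking
braking distance = 0.3500²/(2·0.5000) = 0.1225 m
human over T_r+T_s: 1.0000·(0.3000+0.7000) = 1.0000 m
residual clearance needed = 0.2500+0.1000+0.0050 = 0.3550 m
S_min ≈ 0.1050+0.1225+1.0000+0.3550  ⇒  S_min = 633/400 m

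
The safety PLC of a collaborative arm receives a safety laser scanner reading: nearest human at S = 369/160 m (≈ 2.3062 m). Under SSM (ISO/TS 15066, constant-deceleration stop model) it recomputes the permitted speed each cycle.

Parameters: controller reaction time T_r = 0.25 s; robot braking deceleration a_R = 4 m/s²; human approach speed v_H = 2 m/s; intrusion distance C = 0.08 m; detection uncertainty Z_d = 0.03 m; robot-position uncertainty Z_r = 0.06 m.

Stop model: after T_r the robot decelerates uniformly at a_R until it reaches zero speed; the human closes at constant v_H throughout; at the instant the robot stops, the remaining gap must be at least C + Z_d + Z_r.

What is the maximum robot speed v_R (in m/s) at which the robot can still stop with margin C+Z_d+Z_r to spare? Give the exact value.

v_R_max = 17/10 m/s = 1.7000 m/s

collect terms ⇒ (1/8)·v_R² + (3/4)·v_R + (-1309/800) = 0
  disc = (3/4)² − 4·(1/8)·(-1309/800) = 2209/1600 ; √disc = 47/40
  v_R = (−(3/4) + 47/40) / (2·(1/8)) = 17/10 m/s
check:
stop time T_s = (17/10)/4 = 0.4250 s
robot covers v_R·T_r = 1.7000·0.2500 = 0.4250 m before braking
robot covers 1.7000·0.4250 − ½·4.0000·0.4250² = 0.3613 m while stopping
human closes 2.0000·0.6750 = 1.3500 m
margins: 0.0800+0.0300+0.0600 = 0.1700 m
sum ≈ 0.4250+0.3613+1.3500+0.1700 ≈ 2.3062 m = S ✓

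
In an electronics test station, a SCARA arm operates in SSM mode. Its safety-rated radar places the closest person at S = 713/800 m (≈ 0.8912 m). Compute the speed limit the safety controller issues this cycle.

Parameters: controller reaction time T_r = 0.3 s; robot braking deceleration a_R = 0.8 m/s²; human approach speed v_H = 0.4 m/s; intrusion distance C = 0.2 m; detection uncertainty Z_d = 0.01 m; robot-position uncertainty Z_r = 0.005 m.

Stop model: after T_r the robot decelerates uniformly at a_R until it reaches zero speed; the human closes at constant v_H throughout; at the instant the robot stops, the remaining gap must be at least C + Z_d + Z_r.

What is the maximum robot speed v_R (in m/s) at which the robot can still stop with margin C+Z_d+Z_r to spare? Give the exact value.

collect terms ⇒ (5/8)·v_R² + (4/5)·v_R + (-89/160) = 0
  disc = (4/5)² − 4·(5/8)·(-89/160) = 3249/1600 ; √disc = 57/40
  v_R = (−(4/5) + 57/40) / (2·(5/8)) = 1/2 m/s
check:
T_s = v_R/a_R = (1/2)/(4/5) = 0.6250 s
robot covers v_R·T_r = 0.5000·0.3000 = 0.1500 m before braking
braking distance = 0.5000²/(2·0.8000) = 0.1562 m
human over T_r+T_s: 0.4000·(0.3000+0.6250) = 0.3700 m
C+Z_d+Z_r = 0.2000+0.0100+0.0050 = 0.2150 m
sum ≈ 0.1500+0.1562+0.3700+0.2150 ≈ 0.8912 m = S ✓

v_R_max = 1/2 m/s = 0.5000 m/s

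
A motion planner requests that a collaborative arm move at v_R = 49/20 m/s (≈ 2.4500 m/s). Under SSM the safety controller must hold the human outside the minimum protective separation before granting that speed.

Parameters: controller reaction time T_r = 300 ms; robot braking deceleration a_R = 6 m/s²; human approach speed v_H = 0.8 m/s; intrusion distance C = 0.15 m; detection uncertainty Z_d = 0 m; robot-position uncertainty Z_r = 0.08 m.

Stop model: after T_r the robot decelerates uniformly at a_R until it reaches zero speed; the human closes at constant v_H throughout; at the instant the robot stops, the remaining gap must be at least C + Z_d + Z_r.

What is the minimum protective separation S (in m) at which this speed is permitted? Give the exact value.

S_min = 3251/1600 m = 2.0319 m

stop time T_s = (49/20)/6 = 0.4083 s
robot covers v_R·T_r = 2.4500·0.3000 = 0.7350 m before braking
braking distance = 2.4500²/(2·6.0000) = 0.5002 m
person approaches 0.8000·(0.3000+0.4083) = 0.5667 m
C+Z_d+Z_r = 0.1500+0.0000+0.0800 = 0.2300 m
S_min ≈ 0.7350+0.5002+0.5667+0.2300  ⇒  S_min = 3251/1600 m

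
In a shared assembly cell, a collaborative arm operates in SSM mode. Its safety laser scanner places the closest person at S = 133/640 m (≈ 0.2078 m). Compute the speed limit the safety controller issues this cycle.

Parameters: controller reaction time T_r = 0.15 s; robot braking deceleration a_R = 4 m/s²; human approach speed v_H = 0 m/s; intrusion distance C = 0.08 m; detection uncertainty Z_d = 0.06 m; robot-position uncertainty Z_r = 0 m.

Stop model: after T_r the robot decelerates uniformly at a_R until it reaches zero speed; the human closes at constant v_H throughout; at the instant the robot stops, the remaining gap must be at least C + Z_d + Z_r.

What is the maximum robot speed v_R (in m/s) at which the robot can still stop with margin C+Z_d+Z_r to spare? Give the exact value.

quadratic (1/8)·v² + (3/20)·v + (-217/3200) = 0
  disc = (3/20)² − 4·(1/8)·(-217/3200) = 361/6400 ; √disc = 19/80
  v_R = (−(3/20) + 19/80) / (2·(1/8)) = 7/20 m/s
check:
stop time T_s = (7/20)/4 = 0.0875 s
robot in T_r: 0.3500·0.1500 = 0.0525 m
braking distance = 0.3500²/(2·4.0000) = 0.0153 m
human over T_r+T_s: 0.0000·(0.1500+0.0875) = 0.0000 m
C+Z_d+Z_r = 0.0800+0.0600+0.0000 = 0.1400 m
sum ≈ 0.0525+0.0153+0.0000+0.1400 ≈ 0.2078 m = S ✓

v_R_max = 7/20 m/s = 0.3500 m/s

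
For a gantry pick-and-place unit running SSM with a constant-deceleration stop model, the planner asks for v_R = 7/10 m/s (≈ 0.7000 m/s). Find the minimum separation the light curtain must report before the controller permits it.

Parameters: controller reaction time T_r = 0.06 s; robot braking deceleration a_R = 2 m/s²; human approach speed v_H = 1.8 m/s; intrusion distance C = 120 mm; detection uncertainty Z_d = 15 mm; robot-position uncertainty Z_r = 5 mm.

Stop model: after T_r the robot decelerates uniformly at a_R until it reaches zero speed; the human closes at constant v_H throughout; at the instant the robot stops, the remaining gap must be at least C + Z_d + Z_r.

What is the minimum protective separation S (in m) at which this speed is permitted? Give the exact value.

S_min = 417/400 m = 1.0425 m

T_s = v_R/a_R = (7/10)/2 = 0.3500 s
reaction-phase robot travel = 0.7000·0.0600 = 0.0420 m
robot under decel: 0.7000²/(2·2.0000) = 0.1225 m
person approaches 1.8000·(0.0600+0.3500) = 0.7380 m
margins: 0.1200+0.0150+0.0050 = 0.1400 m
S_min ≈ 0.0420+0.1225+0.7380+0.1400  ⇒  S_min = 417/400 m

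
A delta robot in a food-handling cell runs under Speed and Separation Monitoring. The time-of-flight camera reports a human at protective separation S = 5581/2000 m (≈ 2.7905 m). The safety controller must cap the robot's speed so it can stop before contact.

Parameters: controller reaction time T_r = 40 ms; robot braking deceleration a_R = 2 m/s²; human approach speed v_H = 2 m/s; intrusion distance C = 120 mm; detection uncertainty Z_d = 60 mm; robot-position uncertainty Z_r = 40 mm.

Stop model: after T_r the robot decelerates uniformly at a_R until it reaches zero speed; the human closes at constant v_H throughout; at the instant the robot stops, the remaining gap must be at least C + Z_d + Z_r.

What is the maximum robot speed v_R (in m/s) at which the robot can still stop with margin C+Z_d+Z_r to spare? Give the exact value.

v_R_max = 17/10 m/s = 1.7000 m/s

collect terms ⇒ (1/4)·v_R² + (26/25)·v_R + (-4981/2000) = 0
  disc = (26/25)² − 4·(1/4)·(-4981/2000) = 35721/10000 ; √disc = 189/100
  v_R = (−(26/25) + 189/100) / (2·(1/4)) = 17/10 m/s
check:
T_s = v_R/a_R = (17/10)/2 = 0.8500 s
robot in T_r: 1.7000·0.0400 = 0.0680 m
robot covers 1.7000·0.8500 − ½·2.0000·0.8500² = 0.7225 m while stopping
human closes 2.0000·0.8900 = 1.7800 m
C+Z_d+Z_r = 0.1200+0.0600+0.0400 = 0.2200 m
sum ≈ 0.0680+0.7225+1.7800+0.2200 ≈ 2.7905 m = S ✓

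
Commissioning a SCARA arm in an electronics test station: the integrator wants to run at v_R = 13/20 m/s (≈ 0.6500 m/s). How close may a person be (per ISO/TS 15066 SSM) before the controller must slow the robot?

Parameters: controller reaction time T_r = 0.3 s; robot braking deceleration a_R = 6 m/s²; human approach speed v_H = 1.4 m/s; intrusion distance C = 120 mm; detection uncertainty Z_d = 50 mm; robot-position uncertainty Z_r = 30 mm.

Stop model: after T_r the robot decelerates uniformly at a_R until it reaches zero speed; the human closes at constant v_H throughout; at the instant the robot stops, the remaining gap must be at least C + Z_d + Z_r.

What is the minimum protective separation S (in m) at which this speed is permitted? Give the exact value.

S_min = 1603/1600 m = 1.0019 m

braking lasts T_s = (13/20)/6 = 0.1083 s
robot covers v_R·T_r = 0.6500·0.3000 = 0.1950 m before braking
robot covers 0.6500·0.1083 − ½·6.0000·0.1083² = 0.0352 m while stopping
person approaches 1.4000·(0.3000+0.1083) = 0.5717 m
C+Z_d+Z_r = 0.1200+0.0500+0.0300 = 0.2000 m
S_min ≈ 0.1950+0.0352+0.5717+0.2000  ⇒  S_min = 1603/1600 m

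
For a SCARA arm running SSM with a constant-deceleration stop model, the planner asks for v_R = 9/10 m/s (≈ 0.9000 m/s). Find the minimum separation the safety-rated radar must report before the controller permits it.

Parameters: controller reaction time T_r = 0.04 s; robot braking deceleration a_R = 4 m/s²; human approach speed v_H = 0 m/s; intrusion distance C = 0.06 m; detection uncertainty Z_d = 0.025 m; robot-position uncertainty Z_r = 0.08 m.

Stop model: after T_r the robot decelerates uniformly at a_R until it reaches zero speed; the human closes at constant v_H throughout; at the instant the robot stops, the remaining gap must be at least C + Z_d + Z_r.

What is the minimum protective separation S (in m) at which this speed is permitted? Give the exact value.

S_min = 1209/4000 m = 0.3023 m

T_s = v_R/a_R = (9/10)/4 = 0.2250 s
robot covers v_R·T_r = 0.9000·0.0400 = 0.0360 m before braking
robot covers 0.9000·0.2250 − ½·4.0000·0.2250² = 0.1013 m while stopping
human over T_r+T_s: 0.0000·(0.0400+0.2250) = 0.0000 m
margins: 0.0600+0.0250+0.0800 = 0.1650 m
S_min ≈ 0.0360+0.1013+0.0000+0.1650  ⇒  S_min = 1209/4000 m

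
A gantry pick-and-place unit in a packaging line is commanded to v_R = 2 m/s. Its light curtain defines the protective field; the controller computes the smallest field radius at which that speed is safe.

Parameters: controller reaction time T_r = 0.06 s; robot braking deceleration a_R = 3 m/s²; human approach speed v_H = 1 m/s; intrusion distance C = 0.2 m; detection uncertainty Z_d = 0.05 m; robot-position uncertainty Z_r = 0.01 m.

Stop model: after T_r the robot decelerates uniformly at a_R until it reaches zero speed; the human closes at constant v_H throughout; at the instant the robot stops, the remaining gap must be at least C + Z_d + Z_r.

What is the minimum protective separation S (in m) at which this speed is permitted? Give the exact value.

stop time T_s = 2/3 = 0.6667 s
robot in T_r: 2.0000·0.0600 = 0.1200 m
braking distance = 2.0000²/(2·3.0000) = 0.6667 m
person approaches 1.0000·(0.0600+0.6667) = 0.7267 m
margins: 0.2000+0.0500+0.0100 = 0.2600 m
S_min ≈ 0.1200+0.6667+0.7267+0.2600  ⇒  S_min = 133/75 m

S_min = 133/75 m = 1.7733 m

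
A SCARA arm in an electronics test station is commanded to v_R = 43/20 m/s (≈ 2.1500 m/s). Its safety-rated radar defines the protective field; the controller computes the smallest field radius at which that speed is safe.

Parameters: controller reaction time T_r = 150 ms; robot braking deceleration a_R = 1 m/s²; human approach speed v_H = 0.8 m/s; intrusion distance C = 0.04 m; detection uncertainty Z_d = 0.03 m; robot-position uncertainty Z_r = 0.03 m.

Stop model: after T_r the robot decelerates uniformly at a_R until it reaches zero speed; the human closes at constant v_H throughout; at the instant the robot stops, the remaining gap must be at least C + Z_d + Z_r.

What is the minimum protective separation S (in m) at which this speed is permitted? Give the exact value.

S_min = 3659/800 m = 4.5738 m

stop time T_s = (43/20)/1 = 2.1500 s
robot covers v_R·T_r = 2.1500·0.1500 = 0.3225 m before braking
robot covers 2.1500·2.1500 − ½·1.0000·2.1500² = 2.3112 m while stopping
person approaches 0.8000·(0.1500+2.1500) = 1.8400 m
residual clearance needed = 0.0400+0.0300+0.0300 = 0.1000 m
S_min ≈ 0.3225+2.3112+1.8400+0.1000  ⇒  S_min = 3659/800 m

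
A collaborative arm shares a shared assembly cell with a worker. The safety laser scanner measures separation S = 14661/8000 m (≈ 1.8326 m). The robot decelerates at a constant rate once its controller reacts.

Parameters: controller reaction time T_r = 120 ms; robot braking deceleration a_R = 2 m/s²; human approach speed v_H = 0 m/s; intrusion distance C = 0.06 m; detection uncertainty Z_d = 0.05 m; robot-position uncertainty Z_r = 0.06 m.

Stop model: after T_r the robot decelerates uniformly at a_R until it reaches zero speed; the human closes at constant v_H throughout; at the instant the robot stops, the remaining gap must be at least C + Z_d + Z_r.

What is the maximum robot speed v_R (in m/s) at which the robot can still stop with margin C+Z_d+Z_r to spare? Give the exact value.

collect terms ⇒ (1/4)·v_R² + (3/25)·v_R + (-13301/8000) = 0
  disc = (3/25)² − 4·(1/4)·(-13301/8000) = 67081/40000 ; √disc = 259/200
  v_R = (−(3/25) + 259/200) / (2·(1/4)) = 47/20 m/s
check:
stop time T_s = (47/20)/2 = 1.1750 s
robot in T_r: 2.3500·0.1200 = 0.2820 m
braking distance = 2.3500²/(2·2.0000) = 1.3806 m
person approaches 0.0000·(0.1200+1.1750) = 0.0000 m
residual clearance needed = 0.0600+0.0500+0.0600 = 0.1700 m
sum ≈ 0.2820+1.3806+0.0000+0.1700 ≈ 1.8326 m = S ✓

v_R_max = 47/20 m/s = 2.3500 m/s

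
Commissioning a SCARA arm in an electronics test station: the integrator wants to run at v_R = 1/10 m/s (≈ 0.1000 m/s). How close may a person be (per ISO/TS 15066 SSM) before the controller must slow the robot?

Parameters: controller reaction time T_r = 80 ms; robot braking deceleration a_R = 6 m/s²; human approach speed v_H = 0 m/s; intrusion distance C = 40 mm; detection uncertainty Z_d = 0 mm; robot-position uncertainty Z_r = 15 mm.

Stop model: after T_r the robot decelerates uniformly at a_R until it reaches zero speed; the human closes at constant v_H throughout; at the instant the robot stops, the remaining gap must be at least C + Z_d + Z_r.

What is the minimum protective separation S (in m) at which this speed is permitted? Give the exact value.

braking lasts T_s = (1/10)/6 = 0.0167 s
robot covers v_R·T_r = 0.1000·0.0800 = 0.0080 m before braking
robot covers 0.1000·0.0167 − ½·6.0000·0.0167² = 0.0008 m while stopping
human over T_r+T_s: 0.0000·(0.0800+0.0167) = 0.0000 m
residual clearance needed = 0.0400+0.0000+0.0150 = 0.0550 m
S_min ≈ 0.0080+0.0008+0.0000+0.0550  ⇒  S_min = 383/6000 m

S_min = 383/6000 m = 0.0638 m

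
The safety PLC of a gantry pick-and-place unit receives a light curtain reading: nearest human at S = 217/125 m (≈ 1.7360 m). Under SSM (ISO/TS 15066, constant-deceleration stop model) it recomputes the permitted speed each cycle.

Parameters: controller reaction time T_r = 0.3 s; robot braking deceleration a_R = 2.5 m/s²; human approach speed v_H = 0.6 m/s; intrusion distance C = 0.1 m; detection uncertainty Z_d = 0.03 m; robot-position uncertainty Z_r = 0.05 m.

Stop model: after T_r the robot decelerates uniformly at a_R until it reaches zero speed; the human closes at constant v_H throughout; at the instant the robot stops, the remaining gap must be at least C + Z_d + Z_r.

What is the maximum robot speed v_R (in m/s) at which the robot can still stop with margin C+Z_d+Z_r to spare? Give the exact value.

quadratic (1/5)·v² + (27/50)·v + (-172/125) = 0
  disc = (27/50)² − 4·(1/5)·(-172/125) = 3481/2500 ; √disc = 59/50
  v_R = (−(27/50) + 59/50) / (2·(1/5)) = 8/5 m/s
check:
T_s = v_R/a_R = (8/5)/(5/2) = 0.6400 s
robot covers v_R·T_r = 1.6000·0.3000 = 0.4800 m before braking
robot covers 1.6000·0.6400 − ½·2.5000·0.6400² = 0.5120 m while stopping
human closes 0.6000·0.9400 = 0.5640 m
residual clearance needed = 0.1000+0.0300+0.0500 = 0.1800 m
sum ≈ 0.4800+0.5120+0.5640+0.1800 ≈ 1.7360 m = S ✓

v_R_max = 8/5 m/s = 1.6000 m/s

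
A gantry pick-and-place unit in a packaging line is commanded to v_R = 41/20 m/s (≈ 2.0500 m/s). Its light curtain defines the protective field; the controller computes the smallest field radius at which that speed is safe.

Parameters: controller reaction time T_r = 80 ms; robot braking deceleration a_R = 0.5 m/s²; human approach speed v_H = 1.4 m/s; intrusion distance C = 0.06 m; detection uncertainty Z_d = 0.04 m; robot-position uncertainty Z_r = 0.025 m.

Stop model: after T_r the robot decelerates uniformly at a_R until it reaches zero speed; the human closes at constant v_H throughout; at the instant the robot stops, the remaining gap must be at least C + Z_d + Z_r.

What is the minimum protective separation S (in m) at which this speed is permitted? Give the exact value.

S_min = 20687/2000 m = 10.3435 m

T_s = v_R/a_R = (41/20)/(1/2) = 4.1000 s
robot in T_r: 2.0500·0.0800 = 0.1640 m
robot under decel: 2.0500²/(2·0.5000) = 4.2025 m
person approaches 1.4000·(0.0800+4.1000) = 5.8520 m
margins: 0.0600+0.0400+0.0250 = 0.1250 m
S_min ≈ 0.1640+4.2025+5.8520+0.1250  ⇒  S_min = 20687/2000 m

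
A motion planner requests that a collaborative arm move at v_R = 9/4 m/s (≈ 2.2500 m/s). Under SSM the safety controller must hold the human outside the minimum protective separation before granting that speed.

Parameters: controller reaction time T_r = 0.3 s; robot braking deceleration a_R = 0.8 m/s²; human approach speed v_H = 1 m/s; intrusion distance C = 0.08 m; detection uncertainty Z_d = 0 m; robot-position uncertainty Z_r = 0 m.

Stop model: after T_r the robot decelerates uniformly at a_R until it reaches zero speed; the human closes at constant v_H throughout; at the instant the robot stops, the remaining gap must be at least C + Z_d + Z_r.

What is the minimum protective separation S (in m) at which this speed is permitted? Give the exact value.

braking lasts T_s = (9/4)/(4/5) = 2.8125 s
robot covers v_R·T_r = 2.2500·0.3000 = 0.6750 m before braking
robot under decel: 2.2500²/(2·0.8000) = 3.1641 m
human over T_r+T_s: 1.0000·(0.3000+2.8125) = 3.1125 m
margins: 0.0800+0.0000+0.0000 = 0.0800 m
S_min ≈ 0.6750+3.1641+3.1125+0.0800  ⇒  S_min = 22501/3200 m

S_min = 22501/3200 m = 7.0316 m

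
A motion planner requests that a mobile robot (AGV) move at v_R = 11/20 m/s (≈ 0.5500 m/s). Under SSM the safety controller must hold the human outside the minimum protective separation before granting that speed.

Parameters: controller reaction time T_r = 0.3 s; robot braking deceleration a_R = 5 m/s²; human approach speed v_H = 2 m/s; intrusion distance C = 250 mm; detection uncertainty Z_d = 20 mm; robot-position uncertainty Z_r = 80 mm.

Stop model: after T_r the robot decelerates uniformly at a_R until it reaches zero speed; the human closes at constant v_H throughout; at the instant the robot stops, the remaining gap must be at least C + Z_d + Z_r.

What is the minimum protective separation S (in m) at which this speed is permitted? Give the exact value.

stop time T_s = (11/20)/5 = 0.1100 s
reaction-phase robot travel = 0.5500·0.3000 = 0.1650 m
braking distance = 0.5500²/(2·5.0000) = 0.0302 m
person approaches 2.0000·(0.3000+0.1100) = 0.8200 m
margins: 0.2500+0.0200+0.0800 = 0.3500 m
S_min ≈ 0.1650+0.0302+0.8200+0.3500  ⇒  S_min = 5461/4000 m

S_min = 5461/4000 m = 1.3653 m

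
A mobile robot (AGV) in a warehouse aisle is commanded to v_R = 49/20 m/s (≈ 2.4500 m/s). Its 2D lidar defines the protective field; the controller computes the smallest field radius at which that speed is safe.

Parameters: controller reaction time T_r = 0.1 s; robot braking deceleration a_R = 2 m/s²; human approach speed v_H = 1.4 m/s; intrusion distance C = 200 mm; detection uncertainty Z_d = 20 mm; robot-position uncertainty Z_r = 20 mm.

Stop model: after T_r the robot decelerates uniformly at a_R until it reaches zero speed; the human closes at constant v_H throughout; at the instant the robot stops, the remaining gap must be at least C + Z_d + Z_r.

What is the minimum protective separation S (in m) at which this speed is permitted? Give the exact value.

S_min = 1229/320 m = 3.8406 m

T_s = v_R/a_R = (49/20)/2 = 1.2250 s
robot in T_r: 2.4500·0.1000 = 0.2450 m
braking distance = 2.4500²/(2·2.0000) = 1.5006 m
human closes 1.4000·1.3250 = 1.8550 m
margins: 0.2000+0.0200+0.0200 = 0.2400 m
S_min ≈ 0.2450+1.5006+1.8550+0.2400  ⇒  S_min = 1229/320 m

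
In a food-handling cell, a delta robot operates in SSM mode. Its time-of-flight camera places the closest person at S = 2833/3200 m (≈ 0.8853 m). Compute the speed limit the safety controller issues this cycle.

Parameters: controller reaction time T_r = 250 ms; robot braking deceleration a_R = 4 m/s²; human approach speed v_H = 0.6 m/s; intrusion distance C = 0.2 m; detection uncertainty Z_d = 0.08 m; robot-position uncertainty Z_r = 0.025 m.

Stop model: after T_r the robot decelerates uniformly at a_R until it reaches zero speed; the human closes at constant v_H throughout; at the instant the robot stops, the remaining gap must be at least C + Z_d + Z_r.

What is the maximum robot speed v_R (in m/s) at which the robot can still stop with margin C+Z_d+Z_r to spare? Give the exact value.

v_R_max = 17/20 m/s = 0.8500 m/s

quadratic (1/8)·v² + (2/5)·v + (-1377/3200) = 0
  disc = (2/5)² − 4·(1/8)·(-1377/3200) = 2401/6400 ; √disc = 49/80
  v_R = (−(2/5) + 49/80) / (2·(1/8)) = 17/20 m/s
check:
stop time T_s = (17/20)/4 = 0.2125 s
robot covers v_R·T_r = 0.8500·0.2500 = 0.2125 m before braking
robot under decel: 0.8500²/(2·4.0000) = 0.0903 m
human over T_r+T_s: 0.6000·(0.2500+0.2125) = 0.2775 m
margins: 0.2000+0.0800+0.0250 = 0.3050 m
sum ≈ 0.2125+0.0903+0.2775+0.3050 ≈ 0.8853 m = S ✓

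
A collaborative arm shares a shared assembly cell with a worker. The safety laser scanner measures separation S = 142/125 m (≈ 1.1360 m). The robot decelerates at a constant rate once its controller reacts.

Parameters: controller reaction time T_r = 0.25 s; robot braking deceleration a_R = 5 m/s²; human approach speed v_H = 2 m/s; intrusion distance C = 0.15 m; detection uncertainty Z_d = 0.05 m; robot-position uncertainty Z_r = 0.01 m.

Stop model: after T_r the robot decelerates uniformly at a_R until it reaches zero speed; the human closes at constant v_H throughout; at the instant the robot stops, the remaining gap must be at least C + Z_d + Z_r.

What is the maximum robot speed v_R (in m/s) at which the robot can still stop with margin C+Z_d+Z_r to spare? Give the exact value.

v_R_max = 3/5 m/s = 0.6000 m/s

at the boundary: (1/10)·v² + (13/20)·v + (-213/500) = 0
  disc = (13/20)² − 4·(1/10)·(-213/500) = 5929/10000 ; √disc = 77/100
  v_R = (−(13/20) + 77/100) / (2·(1/10)) = 3/5 m/s
check:
stop time T_s = (3/5)/5 = 0.1200 s
robot in T_r: 0.6000·0.2500 = 0.1500 m
robot under decel: 0.6000²/(2·5.0000) = 0.0360 m
person approaches 2.0000·(0.2500+0.1200) = 0.7400 m
residual clearance needed = 0.1500+0.0500+0.0100 = 0.2100 m
sum ≈ 0.1500+0.0360+0.7400+0.2100 ≈ 1.1360 m = S ✓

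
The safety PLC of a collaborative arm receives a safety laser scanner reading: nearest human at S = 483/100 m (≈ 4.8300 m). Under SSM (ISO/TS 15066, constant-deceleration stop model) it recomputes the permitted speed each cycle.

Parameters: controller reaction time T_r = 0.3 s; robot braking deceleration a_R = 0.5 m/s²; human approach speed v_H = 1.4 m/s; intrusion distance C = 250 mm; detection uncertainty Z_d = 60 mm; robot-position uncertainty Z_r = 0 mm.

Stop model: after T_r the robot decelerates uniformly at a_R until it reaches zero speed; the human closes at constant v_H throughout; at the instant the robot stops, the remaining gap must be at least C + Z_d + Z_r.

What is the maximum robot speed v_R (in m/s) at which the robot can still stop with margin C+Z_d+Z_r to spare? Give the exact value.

collect terms ⇒ (1)·v_R² + (31/10)·v_R + (-41/10) = 0
  disc = (31/10)² − 4·(1)·(-41/10) = 2601/100 ; √disc = 51/10
  v_R = (−(31/10) + 51/10) / (2·(1)) = 1 m/s
check:
T_s = v_R/a_R = 1/(1/2) = 2.0000 s
robot in T_r: 1.0000·0.3000 = 0.3000 m
braking distance = 1.0000²/(2·0.5000) = 1.0000 m
human over T_r+T_s: 1.4000·(0.3000+2.0000) = 3.2200 m
residual clearance needed = 0.2500+0.0600+0.0000 = 0.3100 m
sum ≈ 0.3000+1.0000+3.2200+0.3100 ≈ 4.8300 m = S ✓

v_R_max = 1 m/s = 1.0000 m/s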